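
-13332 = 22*(-606) 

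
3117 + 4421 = 7538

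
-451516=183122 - 634638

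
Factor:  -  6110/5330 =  - 47/41 = - 41^( - 1 ) * 47^1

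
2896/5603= 2896/5603 = 0.52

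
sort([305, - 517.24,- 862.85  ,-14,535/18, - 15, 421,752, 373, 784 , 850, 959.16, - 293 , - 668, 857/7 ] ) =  [-862.85 ,-668, - 517.24, - 293, - 15,-14, 535/18,857/7, 305, 373 , 421,752, 784, 850, 959.16 ] 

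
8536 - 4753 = 3783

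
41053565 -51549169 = -10495604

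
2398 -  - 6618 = 9016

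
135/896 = 135/896  =  0.15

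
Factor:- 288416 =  - 2^5*9013^1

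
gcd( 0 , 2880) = 2880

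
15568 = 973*16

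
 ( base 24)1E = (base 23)1F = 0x26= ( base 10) 38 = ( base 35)13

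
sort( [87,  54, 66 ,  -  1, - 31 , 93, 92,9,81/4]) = [ - 31, - 1, 9,  81/4,54, 66, 87,92, 93]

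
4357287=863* 5049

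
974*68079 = 66308946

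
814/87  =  814/87 = 9.36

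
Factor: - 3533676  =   - 2^2*3^1 * 389^1*757^1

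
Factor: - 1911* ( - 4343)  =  8299473 = 3^1 * 7^2*13^1 *43^1*101^1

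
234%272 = 234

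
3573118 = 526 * 6793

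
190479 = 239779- 49300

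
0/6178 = 0=0.00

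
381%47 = 5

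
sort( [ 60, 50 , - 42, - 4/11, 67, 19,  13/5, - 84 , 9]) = [ - 84, - 42, - 4/11, 13/5, 9, 19,50,60 , 67 ] 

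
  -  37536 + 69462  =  31926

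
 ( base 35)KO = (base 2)1011010100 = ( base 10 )724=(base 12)504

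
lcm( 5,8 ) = 40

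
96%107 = 96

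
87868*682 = 59925976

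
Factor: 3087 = 3^2*7^3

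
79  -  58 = 21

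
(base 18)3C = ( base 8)102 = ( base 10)66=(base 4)1002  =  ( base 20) 36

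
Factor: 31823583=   3^1*11^1*964351^1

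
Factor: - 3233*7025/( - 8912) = 22711825/8912 = 2^(  -  4)*5^2*53^1*61^1*281^1*557^( - 1)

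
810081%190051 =49877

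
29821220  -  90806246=-60985026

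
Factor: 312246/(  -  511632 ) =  - 83/136 = - 2^ (-3 )*17^( - 1)*83^1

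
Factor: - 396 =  - 2^2*3^2*11^1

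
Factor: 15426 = 2^1*3^2*857^1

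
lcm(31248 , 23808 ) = 499968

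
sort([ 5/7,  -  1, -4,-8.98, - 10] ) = [-10,  -  8.98 , - 4,-1, 5/7 ]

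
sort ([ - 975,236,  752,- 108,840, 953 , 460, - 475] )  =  [ - 975,-475, - 108, 236,460, 752,  840 , 953 ] 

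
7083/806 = 7083/806 = 8.79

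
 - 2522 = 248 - 2770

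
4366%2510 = 1856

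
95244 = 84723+10521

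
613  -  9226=- 8613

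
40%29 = 11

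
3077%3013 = 64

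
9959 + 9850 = 19809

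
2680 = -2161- - 4841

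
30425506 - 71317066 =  - 40891560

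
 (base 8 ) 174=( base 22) 5e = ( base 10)124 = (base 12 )A4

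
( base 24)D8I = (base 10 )7698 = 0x1E12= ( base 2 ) 1111000010010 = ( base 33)729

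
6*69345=416070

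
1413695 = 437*3235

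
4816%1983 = 850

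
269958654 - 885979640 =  - 616020986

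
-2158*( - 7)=15106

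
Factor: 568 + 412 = 2^2 * 5^1*7^2= 980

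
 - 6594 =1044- 7638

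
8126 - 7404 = 722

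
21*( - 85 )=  - 1785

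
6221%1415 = 561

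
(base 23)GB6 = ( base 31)92c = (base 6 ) 104215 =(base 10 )8723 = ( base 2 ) 10001000010011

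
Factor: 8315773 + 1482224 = 9797997  =  3^1*11^1 *296909^1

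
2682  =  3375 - 693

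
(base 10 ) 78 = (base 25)33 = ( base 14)58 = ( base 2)1001110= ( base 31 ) 2g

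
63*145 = 9135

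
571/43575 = 571/43575 = 0.01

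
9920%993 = 983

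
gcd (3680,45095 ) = 5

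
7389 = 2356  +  5033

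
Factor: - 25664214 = - 2^1*3^1*269^1*15901^1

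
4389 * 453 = 1988217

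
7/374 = 7/374=0.02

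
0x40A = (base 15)48e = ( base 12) 722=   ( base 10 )1034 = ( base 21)275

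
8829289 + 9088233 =17917522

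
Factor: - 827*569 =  - 569^1 * 827^1 = - 470563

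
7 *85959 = 601713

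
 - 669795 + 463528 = -206267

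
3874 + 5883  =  9757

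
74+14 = 88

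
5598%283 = 221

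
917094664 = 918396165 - 1301501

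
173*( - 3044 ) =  - 526612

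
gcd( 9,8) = 1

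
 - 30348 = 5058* (  -  6)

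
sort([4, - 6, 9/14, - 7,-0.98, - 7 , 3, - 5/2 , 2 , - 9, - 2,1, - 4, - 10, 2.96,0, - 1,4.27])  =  [-10, - 9, - 7, - 7,-6, - 4,- 5/2, - 2, - 1, - 0.98, 0, 9/14, 1, 2, 2.96 , 3, 4 , 4.27] 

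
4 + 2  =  6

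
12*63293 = 759516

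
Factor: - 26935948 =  - 2^2*13^1*517999^1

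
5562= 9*618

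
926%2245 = 926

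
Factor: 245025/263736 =2^( - 3 )*5^2*11^1*37^( - 1) = 275/296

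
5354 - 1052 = 4302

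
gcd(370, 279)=1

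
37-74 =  - 37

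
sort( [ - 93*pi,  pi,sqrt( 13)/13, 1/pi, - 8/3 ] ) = [ - 93*pi, - 8/3, sqrt( 13)/13,1/pi, pi] 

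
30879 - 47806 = - 16927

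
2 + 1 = 3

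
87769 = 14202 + 73567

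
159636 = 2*79818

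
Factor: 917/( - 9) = -3^( - 2 ) *7^1*131^1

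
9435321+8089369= 17524690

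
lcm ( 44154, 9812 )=88308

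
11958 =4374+7584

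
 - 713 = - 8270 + 7557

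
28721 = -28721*( -1)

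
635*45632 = 28976320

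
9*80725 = 726525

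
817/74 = 11 + 3/74 = 11.04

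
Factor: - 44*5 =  - 2^2*5^1*11^1  =  - 220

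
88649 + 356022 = 444671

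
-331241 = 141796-473037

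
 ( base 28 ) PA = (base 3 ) 222022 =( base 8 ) 1306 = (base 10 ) 710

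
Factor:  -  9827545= - 5^1*7^1*13^1 * 21599^1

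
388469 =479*811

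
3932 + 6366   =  10298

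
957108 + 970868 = 1927976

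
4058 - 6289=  - 2231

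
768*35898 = 27569664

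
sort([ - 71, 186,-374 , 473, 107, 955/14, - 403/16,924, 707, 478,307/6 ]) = [ - 374, - 71, - 403/16, 307/6, 955/14,107 , 186, 473 , 478,707,924 ] 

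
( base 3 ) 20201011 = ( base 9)6634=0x131B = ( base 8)11433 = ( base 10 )4891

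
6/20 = 3/10 = 0.30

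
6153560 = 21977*280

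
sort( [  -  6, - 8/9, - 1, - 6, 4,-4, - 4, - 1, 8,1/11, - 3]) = [ - 6, - 6 , - 4, - 4, - 3, - 1,- 1,-8/9 , 1/11, 4, 8 ]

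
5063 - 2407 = 2656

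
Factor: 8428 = 2^2*7^2*43^1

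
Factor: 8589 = 3^1*7^1*409^1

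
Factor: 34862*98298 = 2^2*3^2  *  43^1*127^1*17431^1 = 3426864876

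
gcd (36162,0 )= 36162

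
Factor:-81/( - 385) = 3^4*5^( - 1)* 7^( - 1 )*11^(  -  1)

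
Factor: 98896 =2^4 * 7^1*883^1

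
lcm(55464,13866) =55464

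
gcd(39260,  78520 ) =39260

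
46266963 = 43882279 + 2384684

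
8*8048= 64384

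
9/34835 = 9/34835  =  0.00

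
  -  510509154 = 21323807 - 531832961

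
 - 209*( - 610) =127490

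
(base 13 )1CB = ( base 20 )GG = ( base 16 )150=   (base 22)f6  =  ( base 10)336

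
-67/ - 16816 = 67/16816 = 0.00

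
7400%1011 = 323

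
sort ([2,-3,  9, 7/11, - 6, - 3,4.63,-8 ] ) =[ - 8,-6, - 3, - 3, 7/11, 2,4.63, 9 ]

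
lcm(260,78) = 780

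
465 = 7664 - 7199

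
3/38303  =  3/38303 = 0.00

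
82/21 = 3  +  19/21=3.90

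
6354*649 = 4123746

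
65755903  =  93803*701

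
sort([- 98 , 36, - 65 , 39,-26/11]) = [ - 98,-65,- 26/11,36, 39] 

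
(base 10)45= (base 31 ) 1e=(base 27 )1i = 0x2d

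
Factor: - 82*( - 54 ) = 4428= 2^2 * 3^3*41^1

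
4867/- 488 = - 10 + 13/488 = - 9.97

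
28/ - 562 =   -  1 + 267/281 = -0.05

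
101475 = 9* 11275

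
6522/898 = 7+118/449= 7.26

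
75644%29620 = 16404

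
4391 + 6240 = 10631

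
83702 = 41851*2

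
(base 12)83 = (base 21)4F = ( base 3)10200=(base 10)99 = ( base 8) 143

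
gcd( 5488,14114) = 2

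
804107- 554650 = 249457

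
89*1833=163137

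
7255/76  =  7255/76 = 95.46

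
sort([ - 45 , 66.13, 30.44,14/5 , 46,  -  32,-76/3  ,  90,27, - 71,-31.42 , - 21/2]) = [  -  71, - 45, - 32,-31.42, - 76/3, - 21/2,14/5 , 27, 30.44,46, 66.13,90]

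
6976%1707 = 148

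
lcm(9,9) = 9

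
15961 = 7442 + 8519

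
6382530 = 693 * 9210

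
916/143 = 6  +  58/143 =6.41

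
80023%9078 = 7399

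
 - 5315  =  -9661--4346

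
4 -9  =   - 5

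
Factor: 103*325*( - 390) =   -  2^1 *3^1*5^3 * 13^2*103^1 = - 13055250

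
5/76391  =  5/76391= 0.00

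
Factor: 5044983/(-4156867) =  - 3^1* 11^( - 1) *13^( - 1 )*41^( - 1 )*709^( - 1)*1681661^1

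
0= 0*841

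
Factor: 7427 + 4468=3^1*5^1 *13^1*61^1 = 11895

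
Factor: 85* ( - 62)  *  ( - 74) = 2^2 *5^1 * 17^1*31^1*37^1 = 389980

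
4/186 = 2/93 = 0.02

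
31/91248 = 31/91248 = 0.00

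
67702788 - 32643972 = 35058816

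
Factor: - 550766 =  - 2^1 * 17^1*97^1*167^1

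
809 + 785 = 1594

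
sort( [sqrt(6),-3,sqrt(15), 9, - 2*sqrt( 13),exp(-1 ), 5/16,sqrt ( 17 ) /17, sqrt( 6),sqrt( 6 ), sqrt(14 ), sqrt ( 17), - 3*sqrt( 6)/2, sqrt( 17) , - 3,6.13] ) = [ - 2 *sqrt( 13), - 3*sqrt(6 )/2, - 3, - 3, sqrt( 17 )/17, 5/16, exp(-1),sqrt(6) , sqrt(6 ),  sqrt( 6),sqrt(14),sqrt( 15 ),sqrt( 17), sqrt( 17),6.13, 9 ]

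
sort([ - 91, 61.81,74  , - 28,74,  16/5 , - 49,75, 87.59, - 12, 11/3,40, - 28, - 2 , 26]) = [ - 91, - 49, - 28, - 28, - 12, - 2,16/5,11/3 , 26,40 , 61.81, 74, 74,75, 87.59 ]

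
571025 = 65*8785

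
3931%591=385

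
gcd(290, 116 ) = 58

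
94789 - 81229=13560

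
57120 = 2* 28560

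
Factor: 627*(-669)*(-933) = 391358979 = 3^3*11^1*19^1*223^1* 311^1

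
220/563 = 220/563 = 0.39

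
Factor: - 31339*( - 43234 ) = 1354910326 = 2^1*7^1*11^2*37^1* 21617^1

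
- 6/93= -1 + 29/31  =  - 0.06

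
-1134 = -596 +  -538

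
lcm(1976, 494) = 1976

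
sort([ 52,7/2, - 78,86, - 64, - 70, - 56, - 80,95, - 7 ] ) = [ - 80,-78 , - 70,-64, - 56,-7, 7/2,52, 86, 95 ] 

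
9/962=9/962 = 0.01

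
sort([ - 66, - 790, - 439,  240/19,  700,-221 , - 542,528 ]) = [ - 790, - 542, - 439, - 221 , - 66,  240/19, 528,700 ]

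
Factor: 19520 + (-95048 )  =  - 75528 = - 2^3*3^2*1049^1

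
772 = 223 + 549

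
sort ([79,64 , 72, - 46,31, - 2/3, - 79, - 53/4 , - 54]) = [-79, - 54 , - 46, - 53/4,  -  2/3, 31,64  ,  72, 79]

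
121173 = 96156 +25017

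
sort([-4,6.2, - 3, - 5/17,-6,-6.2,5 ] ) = [ - 6.2, - 6,-4, - 3,  -  5/17, 5,6.2] 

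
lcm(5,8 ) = 40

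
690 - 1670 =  - 980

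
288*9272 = 2670336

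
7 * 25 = 175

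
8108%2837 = 2434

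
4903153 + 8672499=13575652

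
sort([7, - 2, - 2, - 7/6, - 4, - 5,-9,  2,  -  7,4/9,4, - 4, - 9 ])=[ - 9, - 9, - 7, - 5,-4, - 4, - 2, - 2, - 7/6, 4/9, 2,4,7]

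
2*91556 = 183112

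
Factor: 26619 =3^1*19^1*467^1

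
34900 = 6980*5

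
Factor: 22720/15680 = 7^( -2)*71^1 = 71/49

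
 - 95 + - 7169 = -7264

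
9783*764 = 7474212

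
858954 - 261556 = 597398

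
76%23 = 7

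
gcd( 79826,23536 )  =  2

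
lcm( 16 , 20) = 80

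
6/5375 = 6/5375 = 0.00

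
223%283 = 223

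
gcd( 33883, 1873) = 1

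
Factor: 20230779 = 3^1*1511^1 * 4463^1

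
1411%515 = 381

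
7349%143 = 56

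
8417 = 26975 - 18558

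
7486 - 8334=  - 848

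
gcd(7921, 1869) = 89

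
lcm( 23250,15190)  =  1139250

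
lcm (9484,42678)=85356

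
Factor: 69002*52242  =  3604802484=2^2*3^1*8707^1*34501^1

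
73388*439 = 32217332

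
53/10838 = 53/10838= 0.00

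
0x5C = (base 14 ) 68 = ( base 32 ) 2s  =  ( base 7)161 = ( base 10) 92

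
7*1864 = 13048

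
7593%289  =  79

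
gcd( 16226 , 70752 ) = 2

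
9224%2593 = 1445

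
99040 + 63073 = 162113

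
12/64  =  3/16 = 0.19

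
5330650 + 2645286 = 7975936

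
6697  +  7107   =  13804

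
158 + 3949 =4107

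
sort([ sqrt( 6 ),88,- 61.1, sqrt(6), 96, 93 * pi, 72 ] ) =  [-61.1, sqrt(6 ),sqrt( 6 ), 72, 88 , 96,93*pi]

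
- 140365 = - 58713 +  - 81652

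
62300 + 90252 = 152552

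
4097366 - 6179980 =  - 2082614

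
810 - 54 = 756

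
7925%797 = 752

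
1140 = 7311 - 6171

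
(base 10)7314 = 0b1110010010010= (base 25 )BHE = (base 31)7it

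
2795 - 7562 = -4767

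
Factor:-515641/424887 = -3^( - 1)*7^1*19^1*3877^1*141629^ ( - 1) 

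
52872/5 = 52872/5 = 10574.40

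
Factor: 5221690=2^1*5^1*23^1*73^1*311^1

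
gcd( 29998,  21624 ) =106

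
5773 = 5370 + 403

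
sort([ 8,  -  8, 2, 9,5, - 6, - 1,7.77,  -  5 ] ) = [ - 8, - 6,-5, - 1,2,5,7.77,8,9] 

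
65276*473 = 30875548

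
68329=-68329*( - 1 ) 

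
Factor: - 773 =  - 773^1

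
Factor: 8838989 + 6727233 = 2^1*7^2*193^1*823^1 = 15566222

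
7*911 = 6377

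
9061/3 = 3020+ 1/3= 3020.33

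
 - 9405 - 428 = -9833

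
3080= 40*77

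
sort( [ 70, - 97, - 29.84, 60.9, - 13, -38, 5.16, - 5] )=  [ - 97, -38, -29.84, - 13, - 5, 5.16, 60.9, 70]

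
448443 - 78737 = 369706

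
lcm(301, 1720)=12040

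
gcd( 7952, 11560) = 8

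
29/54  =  29/54 =0.54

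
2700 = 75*36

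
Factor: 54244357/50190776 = 2^( - 3) * 2521^1 * 21517^1 *6273847^( - 1)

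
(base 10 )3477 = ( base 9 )4683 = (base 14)13A5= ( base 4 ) 312111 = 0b110110010101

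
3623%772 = 535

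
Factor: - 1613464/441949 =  - 2^3 * 17^ (- 1)*25997^( - 1) * 201683^1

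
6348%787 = 52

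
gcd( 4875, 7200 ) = 75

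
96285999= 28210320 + 68075679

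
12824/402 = 6412/201 = 31.90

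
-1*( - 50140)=50140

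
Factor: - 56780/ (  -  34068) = 5/3= 3^( - 1 )*5^1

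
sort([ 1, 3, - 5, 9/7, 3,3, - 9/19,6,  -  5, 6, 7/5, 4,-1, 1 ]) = [ - 5, - 5, - 1 ,  -  9/19,1, 1, 9/7, 7/5, 3,3,  3, 4, 6,6]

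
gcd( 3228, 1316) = 4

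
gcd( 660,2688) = 12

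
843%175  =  143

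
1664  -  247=1417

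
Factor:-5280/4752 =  - 2^1 * 3^(-2)*5^1 = - 10/9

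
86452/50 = 1729 + 1/25= 1729.04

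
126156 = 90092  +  36064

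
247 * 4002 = 988494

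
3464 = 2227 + 1237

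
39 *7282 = 283998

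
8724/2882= 3+39/1441 = 3.03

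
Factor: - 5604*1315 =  - 7369260= - 2^2  *3^1*5^1*263^1*467^1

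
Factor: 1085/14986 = 2^( - 1)*5^1*7^1*31^1*59^( - 1)* 127^( - 1 )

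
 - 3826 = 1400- 5226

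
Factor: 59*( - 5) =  - 5^1* 59^1 = - 295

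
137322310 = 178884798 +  - 41562488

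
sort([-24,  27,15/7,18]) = [  -  24, 15/7, 18, 27] 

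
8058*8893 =71659794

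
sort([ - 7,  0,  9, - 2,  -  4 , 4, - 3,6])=[-7, -4  ,  -  3, - 2, 0,  4,  6, 9 ] 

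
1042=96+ 946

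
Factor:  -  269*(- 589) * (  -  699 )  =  -110750259 = -3^1*19^1 * 31^1*233^1 * 269^1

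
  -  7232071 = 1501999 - 8734070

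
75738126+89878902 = 165617028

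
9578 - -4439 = 14017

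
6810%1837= 1299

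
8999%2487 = 1538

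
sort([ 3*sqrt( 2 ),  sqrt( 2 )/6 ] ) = [sqrt (2) /6,3* sqrt(2)]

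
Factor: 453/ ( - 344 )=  - 2^( -3) * 3^1*43^ ( - 1 )*151^1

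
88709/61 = 1454 + 15/61 = 1454.25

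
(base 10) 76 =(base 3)2211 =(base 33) 2A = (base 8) 114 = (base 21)3d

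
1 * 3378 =3378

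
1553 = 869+684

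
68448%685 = 633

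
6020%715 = 300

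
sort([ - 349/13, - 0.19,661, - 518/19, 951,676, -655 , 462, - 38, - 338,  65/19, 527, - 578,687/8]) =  [ - 655, - 578, - 338, - 38 , - 518/19, - 349/13, - 0.19,65/19,687/8, 462,527, 661,676,  951 ]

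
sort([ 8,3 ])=[3,8]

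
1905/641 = 1905/641=2.97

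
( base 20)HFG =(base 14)2844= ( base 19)10da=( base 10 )7116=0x1BCC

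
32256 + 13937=46193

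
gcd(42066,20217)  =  3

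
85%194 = 85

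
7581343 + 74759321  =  82340664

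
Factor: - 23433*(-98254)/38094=383730997/6349 = 7^(-1 )*13^1*73^1* 107^1*907^( -1)*3779^1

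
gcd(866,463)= 1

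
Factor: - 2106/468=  - 9/2 = - 2^( - 1)*3^2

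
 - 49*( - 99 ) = 4851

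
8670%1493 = 1205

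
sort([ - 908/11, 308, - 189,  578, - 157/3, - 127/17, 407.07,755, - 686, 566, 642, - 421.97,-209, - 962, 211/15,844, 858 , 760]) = [-962, - 686, - 421.97, - 209, - 189, - 908/11, - 157/3, - 127/17, 211/15, 308, 407.07, 566,578,642, 755, 760, 844, 858]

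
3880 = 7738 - 3858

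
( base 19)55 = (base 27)3j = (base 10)100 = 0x64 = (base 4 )1210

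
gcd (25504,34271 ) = 797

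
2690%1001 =688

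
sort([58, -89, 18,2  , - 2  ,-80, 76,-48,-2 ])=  [-89,-80,-48 ,  -  2,-2,2, 18, 58,76]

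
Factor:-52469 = - 71^1*739^1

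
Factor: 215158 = 2^1*179^1*601^1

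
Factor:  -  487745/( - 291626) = 2^ (-1)*5^1*43^ ( - 1)*3391^( - 1)*97549^1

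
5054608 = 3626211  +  1428397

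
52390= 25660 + 26730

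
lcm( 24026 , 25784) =1057144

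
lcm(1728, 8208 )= 32832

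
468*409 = 191412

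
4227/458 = 4227/458  =  9.23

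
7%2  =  1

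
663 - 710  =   - 47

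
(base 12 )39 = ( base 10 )45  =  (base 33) 1C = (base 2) 101101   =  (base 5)140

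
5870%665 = 550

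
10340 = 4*2585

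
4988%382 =22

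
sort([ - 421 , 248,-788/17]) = [ - 421, - 788/17, 248] 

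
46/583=46/583=0.08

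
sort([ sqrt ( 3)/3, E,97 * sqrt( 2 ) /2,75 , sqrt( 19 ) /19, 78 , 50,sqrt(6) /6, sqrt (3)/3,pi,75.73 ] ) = [sqrt( 19)/19,  sqrt(6 )/6, sqrt( 3 ) /3,sqrt( 3 )/3,E,pi, 50,97*sqrt( 2 ) /2,75,75.73,78 ]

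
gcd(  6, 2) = 2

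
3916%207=190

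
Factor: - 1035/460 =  - 9/4  =  - 2^( - 2)*3^2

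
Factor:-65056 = -2^5 * 19^1*107^1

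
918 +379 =1297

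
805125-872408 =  - 67283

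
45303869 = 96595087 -51291218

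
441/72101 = 441/72101 = 0.01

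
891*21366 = 19037106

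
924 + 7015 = 7939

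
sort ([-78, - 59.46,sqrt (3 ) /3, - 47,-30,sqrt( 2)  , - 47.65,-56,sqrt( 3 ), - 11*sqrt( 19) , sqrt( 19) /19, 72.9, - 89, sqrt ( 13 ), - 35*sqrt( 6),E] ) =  [ - 89, - 35*sqrt( 6) , - 78, - 59.46, - 56, - 11*sqrt ( 19), - 47.65 , - 47, - 30,sqrt(19)/19, sqrt( 3 )/3,sqrt (2), sqrt( 3),  E,sqrt( 13 ) , 72.9]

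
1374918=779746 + 595172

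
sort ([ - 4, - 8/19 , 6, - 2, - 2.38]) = [ -4, - 2.38, - 2,-8/19, 6]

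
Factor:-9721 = -9721^1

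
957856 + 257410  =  1215266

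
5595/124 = 5595/124=45.12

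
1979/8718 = 1979/8718 = 0.23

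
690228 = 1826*378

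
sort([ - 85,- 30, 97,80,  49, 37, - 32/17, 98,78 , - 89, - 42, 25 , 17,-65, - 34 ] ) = [ - 89, - 85,-65,  -  42, - 34, - 30, - 32/17, 17 , 25,37 , 49, 78, 80, 97,98] 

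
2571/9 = 285  +  2/3 = 285.67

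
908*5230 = 4748840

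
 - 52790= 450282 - 503072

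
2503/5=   2503/5  =  500.60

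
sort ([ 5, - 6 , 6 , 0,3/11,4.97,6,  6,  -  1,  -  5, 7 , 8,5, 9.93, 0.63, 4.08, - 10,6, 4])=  [  -  10,- 6, -5, - 1, 0, 3/11,  0.63, 4 , 4.08,4.97,  5,5, 6, 6, 6 , 6,  7,  8,  9.93 ]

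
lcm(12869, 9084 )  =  154428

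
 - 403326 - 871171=-1274497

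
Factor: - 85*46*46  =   - 179860=   -  2^2*5^1*17^1*23^2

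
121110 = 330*367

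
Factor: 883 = 883^1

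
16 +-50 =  - 34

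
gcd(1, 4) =1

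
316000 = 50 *6320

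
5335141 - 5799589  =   - 464448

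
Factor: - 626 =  - 2^1*313^1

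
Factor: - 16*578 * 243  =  -2^5*3^5*17^2 = - 2247264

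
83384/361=230  +  354/361=230.98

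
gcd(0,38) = 38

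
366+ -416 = - 50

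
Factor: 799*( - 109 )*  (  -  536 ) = 2^3*17^1*47^1*67^1*109^1 = 46680776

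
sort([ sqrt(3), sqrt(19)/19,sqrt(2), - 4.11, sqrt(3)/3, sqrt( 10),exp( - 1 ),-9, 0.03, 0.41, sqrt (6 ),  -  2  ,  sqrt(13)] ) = [ - 9, - 4.11, - 2,0.03, sqrt(19 ) /19, exp( - 1),0.41, sqrt(3)/3, sqrt( 2), sqrt (3), sqrt(6), sqrt(10),sqrt(13)] 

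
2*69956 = 139912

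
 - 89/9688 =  - 89/9688=- 0.01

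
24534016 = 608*40352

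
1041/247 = 4 + 53/247  =  4.21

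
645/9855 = 43/657 = 0.07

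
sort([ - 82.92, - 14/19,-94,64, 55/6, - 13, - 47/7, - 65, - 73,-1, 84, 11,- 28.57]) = [ - 94,-82.92, - 73, - 65, - 28.57, - 13, - 47/7, - 1, - 14/19 , 55/6,11, 64, 84] 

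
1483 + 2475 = 3958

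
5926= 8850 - 2924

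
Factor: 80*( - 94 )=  - 7520  =  -2^5*5^1  *  47^1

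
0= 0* (  -  98511)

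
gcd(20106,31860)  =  18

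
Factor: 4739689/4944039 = 3^(  -  1)*89^(  -  1 )*18517^(- 1)*4739689^1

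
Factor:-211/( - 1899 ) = 1/9 = 3^(-2)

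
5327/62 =85 + 57/62 = 85.92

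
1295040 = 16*80940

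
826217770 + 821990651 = 1648208421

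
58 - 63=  - 5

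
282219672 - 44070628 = 238149044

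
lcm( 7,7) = 7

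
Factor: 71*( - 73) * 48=-248784=- 2^4*3^1*71^1 *73^1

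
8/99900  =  2/24975  =  0.00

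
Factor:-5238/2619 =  - 2=- 2^1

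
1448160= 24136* 60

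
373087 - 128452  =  244635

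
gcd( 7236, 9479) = 1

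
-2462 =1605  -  4067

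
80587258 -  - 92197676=172784934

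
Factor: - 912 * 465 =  - 424080 = - 2^4 * 3^2  *5^1*19^1 * 31^1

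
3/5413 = 3/5413 = 0.00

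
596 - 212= 384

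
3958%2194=1764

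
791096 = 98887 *8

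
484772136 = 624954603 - 140182467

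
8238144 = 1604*5136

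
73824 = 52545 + 21279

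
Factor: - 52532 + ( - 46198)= - 98730 = -  2^1*3^2 *5^1*1097^1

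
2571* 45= 115695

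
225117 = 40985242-40760125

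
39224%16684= 5856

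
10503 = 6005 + 4498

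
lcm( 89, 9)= 801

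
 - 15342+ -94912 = - 110254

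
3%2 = 1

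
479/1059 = 479/1059 = 0.45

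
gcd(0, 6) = 6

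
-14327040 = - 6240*2296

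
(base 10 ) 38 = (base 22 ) 1G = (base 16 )26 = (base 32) 16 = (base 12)32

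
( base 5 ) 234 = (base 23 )30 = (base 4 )1011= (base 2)1000101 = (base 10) 69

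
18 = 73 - 55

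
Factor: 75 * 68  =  5100 = 2^2*3^1 * 5^2*17^1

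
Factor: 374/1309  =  2/7 = 2^1*7^(-1) 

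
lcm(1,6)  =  6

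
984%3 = 0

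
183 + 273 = 456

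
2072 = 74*28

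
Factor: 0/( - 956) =0=0^1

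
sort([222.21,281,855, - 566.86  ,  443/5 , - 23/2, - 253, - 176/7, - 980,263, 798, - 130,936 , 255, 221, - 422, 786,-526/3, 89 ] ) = [ - 980 , - 566.86, - 422,-253, - 526/3,-130,- 176/7, - 23/2, 443/5,89,221, 222.21,255, 263 , 281, 786,798, 855 , 936]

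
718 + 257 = 975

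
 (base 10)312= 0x138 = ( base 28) b4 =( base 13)1B0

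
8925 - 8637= 288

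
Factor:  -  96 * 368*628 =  - 2^11*3^1*23^1*157^1  =  - 22185984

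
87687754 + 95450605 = 183138359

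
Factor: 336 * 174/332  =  14616/83 = 2^3*3^2*7^1*29^1*83^(  -  1)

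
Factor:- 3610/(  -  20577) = 2^1*3^( - 1)*5^1*19^( - 1) =10/57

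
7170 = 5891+1279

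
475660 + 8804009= 9279669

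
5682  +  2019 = 7701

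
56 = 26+30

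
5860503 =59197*99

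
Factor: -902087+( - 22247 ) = -924334 = - 2^1* 37^1 * 12491^1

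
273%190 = 83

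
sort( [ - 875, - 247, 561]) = [ - 875, - 247, 561 ] 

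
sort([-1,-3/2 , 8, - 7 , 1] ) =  [-7, - 3/2 ,- 1,1, 8 ]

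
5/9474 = 5/9474 = 0.00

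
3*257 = 771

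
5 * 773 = 3865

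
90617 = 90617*1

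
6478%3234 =10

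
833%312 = 209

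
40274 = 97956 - 57682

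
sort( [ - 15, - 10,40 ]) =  [ - 15, - 10,40 ]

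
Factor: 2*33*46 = 3036 = 2^2 *3^1*11^1*23^1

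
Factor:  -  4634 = -2^1*7^1*331^1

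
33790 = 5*6758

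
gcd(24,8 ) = 8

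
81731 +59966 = 141697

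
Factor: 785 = 5^1*157^1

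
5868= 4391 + 1477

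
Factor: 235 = 5^1 * 47^1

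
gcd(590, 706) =2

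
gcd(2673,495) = 99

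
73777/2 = 36888+1/2 = 36888.50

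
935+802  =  1737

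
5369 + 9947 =15316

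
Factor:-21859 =  -  21859^1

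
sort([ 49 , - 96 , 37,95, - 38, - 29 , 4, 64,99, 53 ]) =[ - 96, - 38, - 29,  4,37, 49, 53,64 , 95, 99 ] 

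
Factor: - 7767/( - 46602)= 1/6= 2^ ( - 1 ) * 3^( - 1 ) 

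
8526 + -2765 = 5761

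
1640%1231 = 409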